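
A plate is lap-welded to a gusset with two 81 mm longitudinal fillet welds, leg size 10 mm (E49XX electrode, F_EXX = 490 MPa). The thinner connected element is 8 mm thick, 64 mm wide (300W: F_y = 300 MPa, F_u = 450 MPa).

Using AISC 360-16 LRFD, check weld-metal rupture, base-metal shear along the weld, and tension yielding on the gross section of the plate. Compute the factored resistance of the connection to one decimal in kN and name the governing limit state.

Weld metal: throat = 0.707×10 = 7.07 mm, L = 2×81 = 162 mm. φR_n = 0.75 × 0.6 × 490 × 7.07 × 162 = 252.5 kN.
Base metal shear (8 mm plate): yield φR_n = 1.0×0.6×300×8×162 = 233.3 kN; rupture φR_n = 0.75×0.6×450×8×162 = 262.4 kN; take 233.3 kN (yield).
Tension yield (gross): A_g = 64×8 = 512 mm². φR_n = 0.90 × 300 × 512 = 138.2 kN.
Governing: min(252.5, 233.3, 138.2) = 138.2 kN → gross-section yield.

138.2 kN (gross-section yield governs)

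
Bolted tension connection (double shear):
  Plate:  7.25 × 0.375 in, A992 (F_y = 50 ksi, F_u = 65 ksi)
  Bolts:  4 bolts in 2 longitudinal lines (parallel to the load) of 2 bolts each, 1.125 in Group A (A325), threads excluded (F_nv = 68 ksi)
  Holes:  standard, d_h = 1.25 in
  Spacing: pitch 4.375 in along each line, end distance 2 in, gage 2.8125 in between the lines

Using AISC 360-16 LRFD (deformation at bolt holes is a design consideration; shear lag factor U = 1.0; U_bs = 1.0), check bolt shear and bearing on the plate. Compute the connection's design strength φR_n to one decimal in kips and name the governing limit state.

Bolt shear: A_b = π(1.125)²/4 = 0.99402 in². φR_n = 0.75 × 68 × 0.99402 × 4 × 2 = 405.6 kips.
Bearing (0.375 in plate, F_u = 65 ksi): end bolts L_c = 2 − 1.25/2 = 1.375, R_n = min(1.2×1.375×0.375×65, 2.4×1.125×0.375×65) = 40.219 kips/bolt; interior L_c = 4.375 − 1.25 = 3.125, R_n = 65.813 kips/bolt. φR_n = 0.75 × (2×40.219 + 2×65.813) = 159.0 kips.
Governing: min(405.6, 159.0) = 159.0 kips → bearing.

159.0 kips (bearing governs)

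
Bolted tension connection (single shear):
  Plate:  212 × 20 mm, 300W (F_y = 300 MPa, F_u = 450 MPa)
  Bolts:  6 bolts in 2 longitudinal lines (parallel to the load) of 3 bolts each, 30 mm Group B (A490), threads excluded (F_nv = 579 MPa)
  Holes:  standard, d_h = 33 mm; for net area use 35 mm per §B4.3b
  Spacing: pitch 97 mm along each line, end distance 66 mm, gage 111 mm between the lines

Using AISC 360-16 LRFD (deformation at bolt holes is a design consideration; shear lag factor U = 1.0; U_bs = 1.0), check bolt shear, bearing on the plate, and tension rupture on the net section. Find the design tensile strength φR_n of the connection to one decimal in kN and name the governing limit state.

Bolt shear: A_b = π(30)²/4 = 706.86 mm². φR_n = 0.75 × 579 × 706.86 × 6 × 1 = 1841.7 kN.
Bearing (20 mm plate, F_u = 450 MPa): end bolts L_c = 66 − 33/2 = 49.5, R_n = min(1.2×49.5×20×450, 2.4×30×20×450) = 534.6 kN/bolt; interior L_c = 97 − 33 = 64, R_n = 648 kN/bolt. φR_n = 0.75 × (2×534.6 + 4×648) = 2745.9 kN.
Tension rupture (net): A_n = (212 − 2×35)×20 = 2840 mm² (U = 1.0, A_e = A_n). φR_n = 0.75 × 450 × 2840 = 958.5 kN.
Governing: min(1841.7, 2745.9, 958.5) = 958.5 kN → net-section rupture.

958.5 kN (net-section rupture governs)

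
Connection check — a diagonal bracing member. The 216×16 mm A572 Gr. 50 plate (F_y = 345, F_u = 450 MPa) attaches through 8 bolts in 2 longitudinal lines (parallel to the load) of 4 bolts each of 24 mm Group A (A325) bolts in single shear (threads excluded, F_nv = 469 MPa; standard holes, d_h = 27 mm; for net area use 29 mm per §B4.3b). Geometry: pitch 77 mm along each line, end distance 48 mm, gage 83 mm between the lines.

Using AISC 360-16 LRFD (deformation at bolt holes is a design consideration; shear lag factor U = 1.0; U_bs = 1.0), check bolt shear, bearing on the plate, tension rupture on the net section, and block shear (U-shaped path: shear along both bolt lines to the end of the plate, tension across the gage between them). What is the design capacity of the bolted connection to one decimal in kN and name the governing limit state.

853.2 kN (net-section rupture governs)

Bolt shear: A_b = π(24)²/4 = 452.39 mm². φR_n = 0.75 × 469 × 452.39 × 8 × 1 = 1273.0 kN.
Bearing (16 mm plate, F_u = 450 MPa): end bolts L_c = 48 − 27/2 = 34.5, R_n = min(1.2×34.5×16×450, 2.4×24×16×450) = 298.08 kN/bolt; interior L_c = 77 − 27 = 50, R_n = 414.72 kN/bolt. φR_n = 0.75 × (2×298.08 + 6×414.72) = 2313.4 kN.
Tension rupture (net): A_n = (216 − 2×29)×16 = 2528 mm² (U = 1.0, A_e = A_n). φR_n = 0.75 × 450 × 2528 = 853.2 kN.
Block shear: shear path 2×[48+3×77] = 2×279 mm, A_gv = 8928, A_nv = 2×(279 − 3.5×29)×16 = 5680 mm²; tension across gage: (83 − 1×29)×16 = 864 mm². R_n = min(0.6×450×5680, 0.6×345×8928) + 1.0×450×864 = min(1533.6, 1848.1) + 388.8 = 1922.4 kN. φR_n = 0.75 × 1922.4 = 1441.8 kN.
Governing: min(1273.0, 2313.4, 853.2, 1441.8) = 853.2 kN → net-section rupture.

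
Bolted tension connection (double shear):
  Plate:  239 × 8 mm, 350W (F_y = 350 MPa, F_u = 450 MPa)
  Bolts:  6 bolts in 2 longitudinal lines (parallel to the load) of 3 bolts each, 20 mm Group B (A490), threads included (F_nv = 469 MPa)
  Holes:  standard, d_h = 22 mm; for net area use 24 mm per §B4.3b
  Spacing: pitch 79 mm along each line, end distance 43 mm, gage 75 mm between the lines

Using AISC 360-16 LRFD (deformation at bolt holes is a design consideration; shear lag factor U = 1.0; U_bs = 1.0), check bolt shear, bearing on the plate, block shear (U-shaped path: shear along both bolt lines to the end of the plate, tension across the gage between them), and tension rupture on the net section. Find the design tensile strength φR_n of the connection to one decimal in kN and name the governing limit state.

515.7 kN (net-section rupture governs)

Bolt shear: A_b = π(20)²/4 = 314.16 mm². φR_n = 0.75 × 469 × 314.16 × 6 × 2 = 1326.1 kN.
Bearing (8 mm plate, F_u = 450 MPa): end bolts L_c = 43 − 22/2 = 32, R_n = min(1.2×32×8×450, 2.4×20×8×450) = 138.24 kN/bolt; interior L_c = 79 − 22 = 57, R_n = 172.8 kN/bolt. φR_n = 0.75 × (2×138.24 + 4×172.8) = 725.8 kN.
Block shear: shear path 2×[43+2×79] = 2×201 mm, A_gv = 3216, A_nv = 2×(201 − 2.5×24)×8 = 2256 mm²; tension across gage: (75 − 1×24)×8 = 408 mm². R_n = min(0.6×450×2256, 0.6×350×3216) + 1.0×450×408 = min(609.12, 675.36) + 183.6 = 792.72 kN. φR_n = 0.75 × 792.72 = 594.5 kN.
Tension rupture (net): A_n = (239 − 2×24)×8 = 1528 mm² (U = 1.0, A_e = A_n). φR_n = 0.75 × 450 × 1528 = 515.7 kN.
Governing: min(1326.1, 725.8, 594.5, 515.7) = 515.7 kN → net-section rupture.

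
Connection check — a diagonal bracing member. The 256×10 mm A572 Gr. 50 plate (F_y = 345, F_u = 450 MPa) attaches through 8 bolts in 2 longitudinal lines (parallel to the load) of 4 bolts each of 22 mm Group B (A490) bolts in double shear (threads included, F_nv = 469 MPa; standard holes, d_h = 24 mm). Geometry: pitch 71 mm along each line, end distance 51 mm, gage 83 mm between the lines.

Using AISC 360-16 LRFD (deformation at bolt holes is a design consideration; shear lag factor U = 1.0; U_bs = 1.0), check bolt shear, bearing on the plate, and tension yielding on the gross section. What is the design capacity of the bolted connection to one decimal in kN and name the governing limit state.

Bolt shear: A_b = π(22)²/4 = 380.13 mm². φR_n = 0.75 × 469 × 380.13 × 8 × 2 = 2139.4 kN.
Bearing (10 mm plate, F_u = 450 MPa): end bolts L_c = 51 − 24/2 = 39, R_n = min(1.2×39×10×450, 2.4×22×10×450) = 210.6 kN/bolt; interior L_c = 71 − 24 = 47, R_n = 237.6 kN/bolt. φR_n = 0.75 × (2×210.6 + 6×237.6) = 1385.1 kN.
Tension yield (gross): A_g = 256×10 = 2560 mm². φR_n = 0.90 × 345 × 2560 = 794.9 kN.
Governing: min(2139.4, 1385.1, 794.9) = 794.9 kN → gross-section yield.

794.9 kN (gross-section yield governs)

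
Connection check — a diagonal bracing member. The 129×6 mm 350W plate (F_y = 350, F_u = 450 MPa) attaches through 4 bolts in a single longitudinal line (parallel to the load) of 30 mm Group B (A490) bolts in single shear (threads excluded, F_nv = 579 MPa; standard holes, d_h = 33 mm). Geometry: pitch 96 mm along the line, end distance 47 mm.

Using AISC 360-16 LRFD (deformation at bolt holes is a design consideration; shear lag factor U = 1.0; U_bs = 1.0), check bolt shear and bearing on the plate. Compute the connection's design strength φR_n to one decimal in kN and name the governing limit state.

511.5 kN (bearing governs)

Bolt shear: A_b = π(30)²/4 = 706.86 mm². φR_n = 0.75 × 579 × 706.86 × 4 × 1 = 1227.8 kN.
Bearing (6 mm plate, F_u = 450 MPa): end bolts L_c = 47 − 33/2 = 30.5, R_n = min(1.2×30.5×6×450, 2.4×30×6×450) = 98.82 kN/bolt; interior L_c = 96 − 33 = 63, R_n = 194.4 kN/bolt. φR_n = 0.75 × (1×98.82 + 3×194.4) = 511.5 kN.
Governing: min(1227.8, 511.5) = 511.5 kN → bearing.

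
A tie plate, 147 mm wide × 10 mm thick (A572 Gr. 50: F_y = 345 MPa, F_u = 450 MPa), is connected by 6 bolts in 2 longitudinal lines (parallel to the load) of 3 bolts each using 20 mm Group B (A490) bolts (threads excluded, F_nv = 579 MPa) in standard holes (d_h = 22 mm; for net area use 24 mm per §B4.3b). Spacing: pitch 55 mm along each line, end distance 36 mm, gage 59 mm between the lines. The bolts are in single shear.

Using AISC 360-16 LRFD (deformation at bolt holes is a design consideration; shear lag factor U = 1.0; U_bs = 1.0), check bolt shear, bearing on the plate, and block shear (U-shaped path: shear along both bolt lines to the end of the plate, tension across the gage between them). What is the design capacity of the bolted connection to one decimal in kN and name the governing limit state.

Bolt shear: A_b = π(20)²/4 = 314.16 mm². φR_n = 0.75 × 579 × 314.16 × 6 × 1 = 818.5 kN.
Bearing (10 mm plate, F_u = 450 MPa): end bolts L_c = 36 − 22/2 = 25, R_n = min(1.2×25×10×450, 2.4×20×10×450) = 135 kN/bolt; interior L_c = 55 − 22 = 33, R_n = 178.2 kN/bolt. φR_n = 0.75 × (2×135 + 4×178.2) = 737.1 kN.
Block shear: shear path 2×[36+2×55] = 2×146 mm, A_gv = 2920, A_nv = 2×(146 − 2.5×24)×10 = 1720 mm²; tension across gage: (59 − 1×24)×10 = 350 mm². R_n = min(0.6×450×1720, 0.6×345×2920) + 1.0×450×350 = min(464.4, 604.44) + 157.5 = 621.9 kN. φR_n = 0.75 × 621.9 = 466.4 kN.
Governing: min(818.5, 737.1, 466.4) = 466.4 kN → block shear.

466.4 kN (block shear governs)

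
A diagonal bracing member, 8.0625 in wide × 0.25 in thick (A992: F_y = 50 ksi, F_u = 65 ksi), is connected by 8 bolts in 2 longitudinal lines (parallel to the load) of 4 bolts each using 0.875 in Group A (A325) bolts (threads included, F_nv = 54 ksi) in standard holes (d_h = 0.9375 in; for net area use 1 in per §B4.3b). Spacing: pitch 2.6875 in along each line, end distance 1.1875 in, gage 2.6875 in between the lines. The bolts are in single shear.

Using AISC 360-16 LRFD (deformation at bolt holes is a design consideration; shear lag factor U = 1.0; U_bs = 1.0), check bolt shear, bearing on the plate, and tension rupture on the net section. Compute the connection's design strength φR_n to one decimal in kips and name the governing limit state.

Bolt shear: A_b = π(0.875)²/4 = 0.60132 in². φR_n = 0.75 × 54 × 0.60132 × 8 × 1 = 194.8 kips.
Bearing (0.25 in plate, F_u = 65 ksi): end bolts L_c = 1.1875 − 0.9375/2 = 0.71875, R_n = min(1.2×0.71875×0.25×65, 2.4×0.875×0.25×65) = 14.016 kips/bolt; interior L_c = 2.6875 − 0.9375 = 1.75, R_n = 34.125 kips/bolt. φR_n = 0.75 × (2×14.016 + 6×34.125) = 174.6 kips.
Tension rupture (net): A_n = (8.0625 − 2×1)×0.25 = 1.5156 in² (U = 1.0, A_e = A_n). φR_n = 0.75 × 65 × 1.5156 = 73.9 kips.
Governing: min(194.8, 174.6, 73.9) = 73.9 kips → net-section rupture.

73.9 kips (net-section rupture governs)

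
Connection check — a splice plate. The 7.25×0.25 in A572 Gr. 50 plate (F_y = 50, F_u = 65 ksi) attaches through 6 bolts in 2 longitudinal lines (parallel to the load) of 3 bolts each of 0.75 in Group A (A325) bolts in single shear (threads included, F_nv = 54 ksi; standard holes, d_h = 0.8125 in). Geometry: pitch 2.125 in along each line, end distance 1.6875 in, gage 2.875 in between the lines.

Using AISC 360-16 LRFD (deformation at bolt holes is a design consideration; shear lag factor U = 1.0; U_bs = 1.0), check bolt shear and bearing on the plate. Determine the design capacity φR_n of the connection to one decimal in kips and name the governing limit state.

107.4 kips (bolt shear governs)

Bolt shear: A_b = π(0.75)²/4 = 0.44179 in². φR_n = 0.75 × 54 × 0.44179 × 6 × 1 = 107.4 kips.
Bearing (0.25 in plate, F_u = 65 ksi): end bolts L_c = 1.6875 − 0.8125/2 = 1.28125, R_n = min(1.2×1.28125×0.25×65, 2.4×0.75×0.25×65) = 24.984 kips/bolt; interior L_c = 2.125 − 0.8125 = 1.3125, R_n = 25.594 kips/bolt. φR_n = 0.75 × (2×24.984 + 4×25.594) = 114.3 kips.
Governing: min(107.4, 114.3) = 107.4 kips → bolt shear.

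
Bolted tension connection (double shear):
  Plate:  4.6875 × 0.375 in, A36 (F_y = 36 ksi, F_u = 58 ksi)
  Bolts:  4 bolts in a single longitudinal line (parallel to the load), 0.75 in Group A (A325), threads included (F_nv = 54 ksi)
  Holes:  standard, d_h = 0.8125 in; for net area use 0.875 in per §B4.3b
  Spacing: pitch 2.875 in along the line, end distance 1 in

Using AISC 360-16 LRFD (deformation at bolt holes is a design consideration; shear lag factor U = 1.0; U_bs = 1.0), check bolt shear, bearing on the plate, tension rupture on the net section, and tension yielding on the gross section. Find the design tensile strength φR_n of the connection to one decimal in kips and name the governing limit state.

Bolt shear: A_b = π(0.75)²/4 = 0.44179 in². φR_n = 0.75 × 54 × 0.44179 × 4 × 2 = 143.1 kips.
Bearing (0.375 in plate, F_u = 58 ksi): end bolts L_c = 1 − 0.8125/2 = 0.59375, R_n = min(1.2×0.59375×0.375×58, 2.4×0.75×0.375×58) = 15.497 kips/bolt; interior L_c = 2.875 − 0.8125 = 2.0625, R_n = 39.15 kips/bolt. φR_n = 0.75 × (1×15.497 + 3×39.15) = 99.7 kips.
Tension rupture (net): A_n = (4.6875 − 1×0.875)×0.375 = 1.4297 in² (U = 1.0, A_e = A_n). φR_n = 0.75 × 58 × 1.4297 = 62.2 kips.
Tension yield (gross): A_g = 4.6875×0.375 = 1.7578 in². φR_n = 0.90 × 36 × 1.7578 = 57.0 kips.
Governing: min(143.1, 99.7, 62.2, 57.0) = 57.0 kips → gross-section yield.

57.0 kips (gross-section yield governs)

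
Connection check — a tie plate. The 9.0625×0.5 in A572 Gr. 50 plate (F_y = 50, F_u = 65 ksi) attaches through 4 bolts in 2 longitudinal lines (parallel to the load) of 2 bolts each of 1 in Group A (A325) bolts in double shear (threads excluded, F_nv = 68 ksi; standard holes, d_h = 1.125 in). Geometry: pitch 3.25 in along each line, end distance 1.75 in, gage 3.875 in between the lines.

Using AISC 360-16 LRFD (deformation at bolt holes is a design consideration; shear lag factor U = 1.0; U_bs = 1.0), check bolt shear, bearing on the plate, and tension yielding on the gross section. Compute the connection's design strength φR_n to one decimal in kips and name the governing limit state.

186.5 kips (bearing governs)

Bolt shear: A_b = π(1)²/4 = 0.7854 in². φR_n = 0.75 × 68 × 0.7854 × 4 × 2 = 320.4 kips.
Bearing (0.5 in plate, F_u = 65 ksi): end bolts L_c = 1.75 − 1.125/2 = 1.1875, R_n = min(1.2×1.1875×0.5×65, 2.4×1×0.5×65) = 46.313 kips/bolt; interior L_c = 3.25 − 1.125 = 2.125, R_n = 78 kips/bolt. φR_n = 0.75 × (2×46.313 + 2×78) = 186.5 kips.
Tension yield (gross): A_g = 9.0625×0.5 = 4.5313 in². φR_n = 0.90 × 50 × 4.5313 = 203.9 kips.
Governing: min(320.4, 186.5, 203.9) = 186.5 kips → bearing.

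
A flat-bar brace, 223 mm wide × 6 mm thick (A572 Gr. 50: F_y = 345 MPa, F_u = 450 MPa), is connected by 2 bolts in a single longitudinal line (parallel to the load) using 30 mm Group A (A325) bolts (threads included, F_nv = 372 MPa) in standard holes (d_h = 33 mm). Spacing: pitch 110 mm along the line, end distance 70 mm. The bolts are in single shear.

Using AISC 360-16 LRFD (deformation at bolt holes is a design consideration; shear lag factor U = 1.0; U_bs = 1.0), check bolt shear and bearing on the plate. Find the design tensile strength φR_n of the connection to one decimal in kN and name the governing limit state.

Bolt shear: A_b = π(30)²/4 = 706.86 mm². φR_n = 0.75 × 372 × 706.86 × 2 × 1 = 394.4 kN.
Bearing (6 mm plate, F_u = 450 MPa): end bolts L_c = 70 − 33/2 = 53.5, R_n = min(1.2×53.5×6×450, 2.4×30×6×450) = 173.34 kN/bolt; interior L_c = 110 − 33 = 77, R_n = 194.4 kN/bolt. φR_n = 0.75 × (1×173.34 + 1×194.4) = 275.8 kN.
Governing: min(394.4, 275.8) = 275.8 kN → bearing.

275.8 kN (bearing governs)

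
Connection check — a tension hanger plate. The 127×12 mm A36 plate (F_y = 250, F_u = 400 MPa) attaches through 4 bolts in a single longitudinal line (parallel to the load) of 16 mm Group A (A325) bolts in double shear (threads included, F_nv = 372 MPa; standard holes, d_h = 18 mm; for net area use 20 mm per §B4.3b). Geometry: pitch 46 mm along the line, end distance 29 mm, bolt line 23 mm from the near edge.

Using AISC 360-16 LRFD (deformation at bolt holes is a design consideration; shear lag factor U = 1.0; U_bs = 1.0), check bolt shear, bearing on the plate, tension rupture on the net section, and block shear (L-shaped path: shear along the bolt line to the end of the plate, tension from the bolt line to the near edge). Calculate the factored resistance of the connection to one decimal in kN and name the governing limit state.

256.3 kN (block shear governs)

Bolt shear: A_b = π(16)²/4 = 201.06 mm². φR_n = 0.75 × 372 × 201.06 × 4 × 2 = 448.8 kN.
Bearing (12 mm plate, F_u = 400 MPa): end bolts L_c = 29 − 18/2 = 20, R_n = min(1.2×20×12×400, 2.4×16×12×400) = 115.2 kN/bolt; interior L_c = 46 − 18 = 28, R_n = 161.28 kN/bolt. φR_n = 0.75 × (1×115.2 + 3×161.28) = 449.3 kN.
Tension rupture (net): A_n = (127 − 1×20)×12 = 1284 mm² (U = 1.0, A_e = A_n). φR_n = 0.75 × 400 × 1284 = 385.2 kN.
Block shear: shear path 1×[29+3×46] = 1×167 mm, A_gv = 2004, A_nv = 1×(167 − 3.5×20)×12 = 1164 mm²; tension to near edge: (23 − 0.5×20)×12 = 156 mm². R_n = min(0.6×400×1164, 0.6×250×2004) + 1.0×400×156 = min(279.36, 300.6) + 62.4 = 341.76 kN. φR_n = 0.75 × 341.76 = 256.3 kN.
Governing: min(448.8, 449.3, 385.2, 256.3) = 256.3 kN → block shear.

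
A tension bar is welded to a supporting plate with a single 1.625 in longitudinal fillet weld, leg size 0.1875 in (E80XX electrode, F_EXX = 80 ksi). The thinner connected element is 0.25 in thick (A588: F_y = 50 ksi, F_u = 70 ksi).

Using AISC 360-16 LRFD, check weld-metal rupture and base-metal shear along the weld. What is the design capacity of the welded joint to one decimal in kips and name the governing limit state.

7.8 kips (weld metal governs)

Weld metal: throat = 0.707×0.1875 = 0.13256 in, L = 1.625 in. φR_n = 0.75 × 0.6 × 80 × 0.13256 × 1.625 = 7.8 kips.
Base metal shear (0.25 in plate): yield φR_n = 1.0×0.6×50×0.25×1.625 = 12.2 kips; rupture φR_n = 0.75×0.6×70×0.25×1.625 = 12.8 kips; take 12.2 kips (yield).
Governing: min(7.8, 12.2) = 7.8 kips → weld metal.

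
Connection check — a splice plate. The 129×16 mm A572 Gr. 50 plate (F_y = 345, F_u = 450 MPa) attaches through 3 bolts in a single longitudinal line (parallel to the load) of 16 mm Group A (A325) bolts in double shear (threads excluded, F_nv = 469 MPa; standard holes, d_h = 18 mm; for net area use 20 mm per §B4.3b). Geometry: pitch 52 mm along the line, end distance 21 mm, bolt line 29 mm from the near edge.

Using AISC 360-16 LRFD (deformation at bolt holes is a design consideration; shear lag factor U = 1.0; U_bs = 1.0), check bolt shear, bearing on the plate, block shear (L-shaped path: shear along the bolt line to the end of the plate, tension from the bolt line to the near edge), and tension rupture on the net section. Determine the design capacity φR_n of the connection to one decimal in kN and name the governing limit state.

345.6 kN (block shear governs)

Bolt shear: A_b = π(16)²/4 = 201.06 mm². φR_n = 0.75 × 469 × 201.06 × 3 × 2 = 424.3 kN.
Bearing (16 mm plate, F_u = 450 MPa): end bolts L_c = 21 − 18/2 = 12, R_n = min(1.2×12×16×450, 2.4×16×16×450) = 103.68 kN/bolt; interior L_c = 52 − 18 = 34, R_n = 276.48 kN/bolt. φR_n = 0.75 × (1×103.68 + 2×276.48) = 492.5 kN.
Block shear: shear path 1×[21+2×52] = 1×125 mm, A_gv = 2000, A_nv = 1×(125 − 2.5×20)×16 = 1200 mm²; tension to near edge: (29 − 0.5×20)×16 = 304 mm². R_n = min(0.6×450×1200, 0.6×345×2000) + 1.0×450×304 = min(324, 414) + 136.8 = 460.8 kN. φR_n = 0.75 × 460.8 = 345.6 kN.
Tension rupture (net): A_n = (129 − 1×20)×16 = 1744 mm² (U = 1.0, A_e = A_n). φR_n = 0.75 × 450 × 1744 = 588.6 kN.
Governing: min(424.3, 492.5, 345.6, 588.6) = 345.6 kN → block shear.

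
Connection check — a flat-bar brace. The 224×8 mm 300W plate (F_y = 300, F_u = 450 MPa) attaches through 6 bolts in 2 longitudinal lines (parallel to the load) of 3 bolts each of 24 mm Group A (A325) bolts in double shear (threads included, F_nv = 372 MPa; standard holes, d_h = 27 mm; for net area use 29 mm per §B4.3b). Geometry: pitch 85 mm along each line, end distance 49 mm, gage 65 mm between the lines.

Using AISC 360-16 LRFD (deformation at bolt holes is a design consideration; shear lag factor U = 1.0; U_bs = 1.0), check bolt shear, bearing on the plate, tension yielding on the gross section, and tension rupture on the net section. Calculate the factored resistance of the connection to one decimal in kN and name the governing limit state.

Bolt shear: A_b = π(24)²/4 = 452.39 mm². φR_n = 0.75 × 372 × 452.39 × 6 × 2 = 1514.6 kN.
Bearing (8 mm plate, F_u = 450 MPa): end bolts L_c = 49 − 27/2 = 35.5, R_n = min(1.2×35.5×8×450, 2.4×24×8×450) = 153.36 kN/bolt; interior L_c = 85 − 27 = 58, R_n = 207.36 kN/bolt. φR_n = 0.75 × (2×153.36 + 4×207.36) = 852.1 kN.
Tension yield (gross): A_g = 224×8 = 1792 mm². φR_n = 0.90 × 300 × 1792 = 483.8 kN.
Tension rupture (net): A_n = (224 − 2×29)×8 = 1328 mm² (U = 1.0, A_e = A_n). φR_n = 0.75 × 450 × 1328 = 448.2 kN.
Governing: min(1514.6, 852.1, 483.8, 448.2) = 448.2 kN → net-section rupture.

448.2 kN (net-section rupture governs)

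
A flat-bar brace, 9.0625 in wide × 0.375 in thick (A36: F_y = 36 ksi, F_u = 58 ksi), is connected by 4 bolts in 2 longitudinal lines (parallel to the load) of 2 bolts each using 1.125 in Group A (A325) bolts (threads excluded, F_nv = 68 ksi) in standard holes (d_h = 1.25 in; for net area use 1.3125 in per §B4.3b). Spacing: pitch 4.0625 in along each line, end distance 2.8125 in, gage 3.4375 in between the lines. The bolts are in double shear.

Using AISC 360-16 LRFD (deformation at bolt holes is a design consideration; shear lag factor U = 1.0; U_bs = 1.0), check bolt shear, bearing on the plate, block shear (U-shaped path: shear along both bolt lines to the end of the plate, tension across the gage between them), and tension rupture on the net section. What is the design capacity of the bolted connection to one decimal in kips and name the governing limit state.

Bolt shear: A_b = π(1.125)²/4 = 0.99402 in². φR_n = 0.75 × 68 × 0.99402 × 4 × 2 = 405.6 kips.
Bearing (0.375 in plate, F_u = 58 ksi): end bolts L_c = 2.8125 − 1.25/2 = 2.1875, R_n = min(1.2×2.1875×0.375×58, 2.4×1.125×0.375×58) = 57.094 kips/bolt; interior L_c = 4.0625 − 1.25 = 2.8125, R_n = 58.725 kips/bolt. φR_n = 0.75 × (2×57.094 + 2×58.725) = 173.7 kips.
Block shear: shear path 2×[2.8125+1×4.0625] = 2×6.875 in, A_gv = 5.1563, A_nv = 2×(6.875 − 1.5×1.3125)×0.375 = 3.6797 in²; tension across gage: (3.4375 − 1×1.3125)×0.375 = 0.79688 in². R_n = min(0.6×58×3.6797, 0.6×36×5.1563) + 1.0×58×0.79688 = min(128.05, 111.38) + 46.219 = 157.6 kips. φR_n = 0.75 × 157.6 = 118.2 kips.
Tension rupture (net): A_n = (9.0625 − 2×1.3125)×0.375 = 2.4141 in² (U = 1.0, A_e = A_n). φR_n = 0.75 × 58 × 2.4141 = 105.0 kips.
Governing: min(405.6, 173.7, 118.2, 105.0) = 105.0 kips → net-section rupture.

105.0 kips (net-section rupture governs)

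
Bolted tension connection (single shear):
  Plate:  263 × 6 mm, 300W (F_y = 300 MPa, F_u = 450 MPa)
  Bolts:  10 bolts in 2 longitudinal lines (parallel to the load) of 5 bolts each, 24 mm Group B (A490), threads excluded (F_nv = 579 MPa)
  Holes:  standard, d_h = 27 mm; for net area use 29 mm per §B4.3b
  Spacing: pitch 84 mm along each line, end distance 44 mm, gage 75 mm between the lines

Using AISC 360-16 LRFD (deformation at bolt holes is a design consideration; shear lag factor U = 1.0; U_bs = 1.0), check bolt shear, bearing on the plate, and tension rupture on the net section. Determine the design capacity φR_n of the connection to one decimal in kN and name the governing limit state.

415.1 kN (net-section rupture governs)

Bolt shear: A_b = π(24)²/4 = 452.39 mm². φR_n = 0.75 × 579 × 452.39 × 10 × 1 = 1964.5 kN.
Bearing (6 mm plate, F_u = 450 MPa): end bolts L_c = 44 − 27/2 = 30.5, R_n = min(1.2×30.5×6×450, 2.4×24×6×450) = 98.82 kN/bolt; interior L_c = 84 − 27 = 57, R_n = 155.52 kN/bolt. φR_n = 0.75 × (2×98.82 + 8×155.52) = 1081.4 kN.
Tension rupture (net): A_n = (263 − 2×29)×6 = 1230 mm² (U = 1.0, A_e = A_n). φR_n = 0.75 × 450 × 1230 = 415.1 kN.
Governing: min(1964.5, 1081.4, 415.1) = 415.1 kN → net-section rupture.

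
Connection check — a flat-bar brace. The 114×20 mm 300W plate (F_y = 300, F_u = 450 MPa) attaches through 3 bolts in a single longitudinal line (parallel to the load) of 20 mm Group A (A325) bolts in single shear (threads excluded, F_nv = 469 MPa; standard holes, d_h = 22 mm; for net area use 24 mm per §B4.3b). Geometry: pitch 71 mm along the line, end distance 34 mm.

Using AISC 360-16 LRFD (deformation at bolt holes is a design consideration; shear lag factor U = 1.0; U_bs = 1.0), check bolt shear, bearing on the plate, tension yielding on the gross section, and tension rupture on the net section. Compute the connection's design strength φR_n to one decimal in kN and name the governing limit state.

Bolt shear: A_b = π(20)²/4 = 314.16 mm². φR_n = 0.75 × 469 × 314.16 × 3 × 1 = 331.5 kN.
Bearing (20 mm plate, F_u = 450 MPa): end bolts L_c = 34 − 22/2 = 23, R_n = min(1.2×23×20×450, 2.4×20×20×450) = 248.4 kN/bolt; interior L_c = 71 − 22 = 49, R_n = 432 kN/bolt. φR_n = 0.75 × (1×248.4 + 2×432) = 834.3 kN.
Tension yield (gross): A_g = 114×20 = 2280 mm². φR_n = 0.90 × 300 × 2280 = 615.6 kN.
Tension rupture (net): A_n = (114 − 1×24)×20 = 1800 mm² (U = 1.0, A_e = A_n). φR_n = 0.75 × 450 × 1800 = 607.5 kN.
Governing: min(331.5, 834.3, 615.6, 607.5) = 331.5 kN → bolt shear.

331.5 kN (bolt shear governs)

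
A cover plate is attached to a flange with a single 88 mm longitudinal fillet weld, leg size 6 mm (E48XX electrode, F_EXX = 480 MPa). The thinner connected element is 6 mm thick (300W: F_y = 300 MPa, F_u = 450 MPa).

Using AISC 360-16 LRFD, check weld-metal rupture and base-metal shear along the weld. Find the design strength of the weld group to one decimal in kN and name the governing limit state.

80.6 kN (weld metal governs)

Weld metal: throat = 0.707×6 = 4.242 mm, L = 88 mm. φR_n = 0.75 × 0.6 × 480 × 4.242 × 88 = 80.6 kN.
Base metal shear (6 mm plate): yield φR_n = 1.0×0.6×300×6×88 = 95.0 kN; rupture φR_n = 0.75×0.6×450×6×88 = 106.9 kN; take 95.0 kN (yield).
Governing: min(80.6, 95.0) = 80.6 kN → weld metal.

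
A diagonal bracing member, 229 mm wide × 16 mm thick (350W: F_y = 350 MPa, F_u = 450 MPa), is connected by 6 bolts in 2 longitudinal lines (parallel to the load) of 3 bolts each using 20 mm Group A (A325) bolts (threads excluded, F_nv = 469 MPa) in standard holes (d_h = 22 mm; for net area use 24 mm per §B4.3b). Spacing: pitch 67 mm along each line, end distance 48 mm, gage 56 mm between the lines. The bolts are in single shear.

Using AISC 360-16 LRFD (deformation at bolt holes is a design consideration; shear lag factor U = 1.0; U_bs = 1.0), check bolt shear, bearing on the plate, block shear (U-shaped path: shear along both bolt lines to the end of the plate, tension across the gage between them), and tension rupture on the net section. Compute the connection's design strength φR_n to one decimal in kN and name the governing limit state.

663.0 kN (bolt shear governs)

Bolt shear: A_b = π(20)²/4 = 314.16 mm². φR_n = 0.75 × 469 × 314.16 × 6 × 1 = 663.0 kN.
Bearing (16 mm plate, F_u = 450 MPa): end bolts L_c = 48 − 22/2 = 37, R_n = min(1.2×37×16×450, 2.4×20×16×450) = 319.68 kN/bolt; interior L_c = 67 − 22 = 45, R_n = 345.6 kN/bolt. φR_n = 0.75 × (2×319.68 + 4×345.6) = 1516.3 kN.
Block shear: shear path 2×[48+2×67] = 2×182 mm, A_gv = 5824, A_nv = 2×(182 − 2.5×24)×16 = 3904 mm²; tension across gage: (56 − 1×24)×16 = 512 mm². R_n = min(0.6×450×3904, 0.6×350×5824) + 1.0×450×512 = min(1054.1, 1223) + 230.4 = 1284.5 kN. φR_n = 0.75 × 1284.5 = 963.4 kN.
Tension rupture (net): A_n = (229 − 2×24)×16 = 2896 mm² (U = 1.0, A_e = A_n). φR_n = 0.75 × 450 × 2896 = 977.4 kN.
Governing: min(663.0, 1516.3, 963.4, 977.4) = 663.0 kN → bolt shear.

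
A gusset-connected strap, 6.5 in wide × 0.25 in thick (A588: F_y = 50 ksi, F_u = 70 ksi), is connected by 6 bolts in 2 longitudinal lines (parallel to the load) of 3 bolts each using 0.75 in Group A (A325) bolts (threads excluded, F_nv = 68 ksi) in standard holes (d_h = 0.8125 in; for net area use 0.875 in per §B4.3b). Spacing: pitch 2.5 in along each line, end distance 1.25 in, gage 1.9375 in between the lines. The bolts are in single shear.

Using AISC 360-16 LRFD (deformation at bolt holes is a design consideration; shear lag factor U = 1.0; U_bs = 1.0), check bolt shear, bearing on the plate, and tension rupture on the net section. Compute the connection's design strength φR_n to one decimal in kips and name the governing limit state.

62.3 kips (net-section rupture governs)

Bolt shear: A_b = π(0.75)²/4 = 0.44179 in². φR_n = 0.75 × 68 × 0.44179 × 6 × 1 = 135.2 kips.
Bearing (0.25 in plate, F_u = 70 ksi): end bolts L_c = 1.25 − 0.8125/2 = 0.84375, R_n = min(1.2×0.84375×0.25×70, 2.4×0.75×0.25×70) = 17.719 kips/bolt; interior L_c = 2.5 − 0.8125 = 1.6875, R_n = 31.5 kips/bolt. φR_n = 0.75 × (2×17.719 + 4×31.5) = 121.1 kips.
Tension rupture (net): A_n = (6.5 − 2×0.875)×0.25 = 1.1875 in² (U = 1.0, A_e = A_n). φR_n = 0.75 × 70 × 1.1875 = 62.3 kips.
Governing: min(135.2, 121.1, 62.3) = 62.3 kips → net-section rupture.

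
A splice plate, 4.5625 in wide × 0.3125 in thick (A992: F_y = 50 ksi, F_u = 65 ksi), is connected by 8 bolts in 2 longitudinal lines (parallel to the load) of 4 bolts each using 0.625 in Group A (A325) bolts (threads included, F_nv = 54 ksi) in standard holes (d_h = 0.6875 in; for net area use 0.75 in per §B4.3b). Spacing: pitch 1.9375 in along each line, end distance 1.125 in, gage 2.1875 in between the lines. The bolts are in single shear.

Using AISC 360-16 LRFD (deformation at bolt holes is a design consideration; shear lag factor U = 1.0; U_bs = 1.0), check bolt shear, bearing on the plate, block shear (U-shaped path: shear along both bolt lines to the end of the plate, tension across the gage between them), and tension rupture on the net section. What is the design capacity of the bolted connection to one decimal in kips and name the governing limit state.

Bolt shear: A_b = π(0.625)²/4 = 0.3068 in². φR_n = 0.75 × 54 × 0.3068 × 8 × 1 = 99.4 kips.
Bearing (0.3125 in plate, F_u = 65 ksi): end bolts L_c = 1.125 − 0.6875/2 = 0.78125, R_n = min(1.2×0.78125×0.3125×65, 2.4×0.625×0.3125×65) = 19.043 kips/bolt; interior L_c = 1.9375 − 0.6875 = 1.25, R_n = 30.469 kips/bolt. φR_n = 0.75 × (2×19.043 + 6×30.469) = 165.7 kips.
Block shear: shear path 2×[1.125+3×1.9375] = 2×6.9375 in, A_gv = 4.3359, A_nv = 2×(6.9375 − 3.5×0.75)×0.3125 = 2.6953 in²; tension across gage: (2.1875 − 1×0.75)×0.3125 = 0.44922 in². R_n = min(0.6×65×2.6953, 0.6×50×4.3359) + 1.0×65×0.44922 = min(105.12, 130.08) + 29.199 = 134.32 kips. φR_n = 0.75 × 134.32 = 100.7 kips.
Tension rupture (net): A_n = (4.5625 − 2×0.75)×0.3125 = 0.95703 in² (U = 1.0, A_e = A_n). φR_n = 0.75 × 65 × 0.95703 = 46.7 kips.
Governing: min(99.4, 165.7, 100.7, 46.7) = 46.7 kips → net-section rupture.

46.7 kips (net-section rupture governs)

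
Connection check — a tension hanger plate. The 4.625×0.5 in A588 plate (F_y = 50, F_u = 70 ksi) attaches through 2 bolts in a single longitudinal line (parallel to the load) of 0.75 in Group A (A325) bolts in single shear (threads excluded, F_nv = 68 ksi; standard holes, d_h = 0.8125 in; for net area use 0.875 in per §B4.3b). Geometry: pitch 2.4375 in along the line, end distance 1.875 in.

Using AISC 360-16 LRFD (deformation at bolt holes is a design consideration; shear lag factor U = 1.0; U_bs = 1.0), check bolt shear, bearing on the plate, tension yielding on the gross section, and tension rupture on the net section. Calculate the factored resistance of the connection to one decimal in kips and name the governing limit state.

45.1 kips (bolt shear governs)

Bolt shear: A_b = π(0.75)²/4 = 0.44179 in². φR_n = 0.75 × 68 × 0.44179 × 2 × 1 = 45.1 kips.
Bearing (0.5 in plate, F_u = 70 ksi): end bolts L_c = 1.875 − 0.8125/2 = 1.46875, R_n = min(1.2×1.46875×0.5×70, 2.4×0.75×0.5×70) = 61.688 kips/bolt; interior L_c = 2.4375 − 0.8125 = 1.625, R_n = 63 kips/bolt. φR_n = 0.75 × (1×61.688 + 1×63) = 93.5 kips.
Tension yield (gross): A_g = 4.625×0.5 = 2.3125 in². φR_n = 0.90 × 50 × 2.3125 = 104.1 kips.
Tension rupture (net): A_n = (4.625 − 1×0.875)×0.5 = 1.875 in² (U = 1.0, A_e = A_n). φR_n = 0.75 × 70 × 1.875 = 98.4 kips.
Governing: min(45.1, 93.5, 104.1, 98.4) = 45.1 kips → bolt shear.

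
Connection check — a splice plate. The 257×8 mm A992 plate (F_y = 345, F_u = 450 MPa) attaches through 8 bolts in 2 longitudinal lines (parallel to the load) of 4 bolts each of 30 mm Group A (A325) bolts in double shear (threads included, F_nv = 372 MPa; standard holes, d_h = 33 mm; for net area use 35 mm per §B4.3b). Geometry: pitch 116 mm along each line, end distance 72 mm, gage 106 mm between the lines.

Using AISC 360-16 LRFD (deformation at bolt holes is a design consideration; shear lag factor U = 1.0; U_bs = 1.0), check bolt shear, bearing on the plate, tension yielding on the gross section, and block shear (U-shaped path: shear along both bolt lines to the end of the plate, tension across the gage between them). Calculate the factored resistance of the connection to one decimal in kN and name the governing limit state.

Bolt shear: A_b = π(30)²/4 = 706.86 mm². φR_n = 0.75 × 372 × 706.86 × 8 × 2 = 3155.4 kN.
Bearing (8 mm plate, F_u = 450 MPa): end bolts L_c = 72 − 33/2 = 55.5, R_n = min(1.2×55.5×8×450, 2.4×30×8×450) = 239.76 kN/bolt; interior L_c = 116 − 33 = 83, R_n = 259.2 kN/bolt. φR_n = 0.75 × (2×239.76 + 6×259.2) = 1526.0 kN.
Tension yield (gross): A_g = 257×8 = 2056 mm². φR_n = 0.90 × 345 × 2056 = 638.4 kN.
Block shear: shear path 2×[72+3×116] = 2×420 mm, A_gv = 6720, A_nv = 2×(420 − 3.5×35)×8 = 4760 mm²; tension across gage: (106 − 1×35)×8 = 568 mm². R_n = min(0.6×450×4760, 0.6×345×6720) + 1.0×450×568 = min(1285.2, 1391) + 255.6 = 1540.8 kN. φR_n = 0.75 × 1540.8 = 1155.6 kN.
Governing: min(3155.4, 1526.0, 638.4, 1155.6) = 638.4 kN → gross-section yield.

638.4 kN (gross-section yield governs)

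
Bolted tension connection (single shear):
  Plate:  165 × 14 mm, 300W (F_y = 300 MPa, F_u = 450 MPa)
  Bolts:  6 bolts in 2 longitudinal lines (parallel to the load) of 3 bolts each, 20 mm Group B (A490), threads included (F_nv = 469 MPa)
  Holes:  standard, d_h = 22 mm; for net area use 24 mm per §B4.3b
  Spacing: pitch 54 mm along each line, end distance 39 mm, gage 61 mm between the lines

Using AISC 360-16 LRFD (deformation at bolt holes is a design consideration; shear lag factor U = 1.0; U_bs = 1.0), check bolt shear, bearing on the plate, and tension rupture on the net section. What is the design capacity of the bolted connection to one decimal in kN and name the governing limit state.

552.8 kN (net-section rupture governs)

Bolt shear: A_b = π(20)²/4 = 314.16 mm². φR_n = 0.75 × 469 × 314.16 × 6 × 1 = 663.0 kN.
Bearing (14 mm plate, F_u = 450 MPa): end bolts L_c = 39 − 22/2 = 28, R_n = min(1.2×28×14×450, 2.4×20×14×450) = 211.68 kN/bolt; interior L_c = 54 − 22 = 32, R_n = 241.92 kN/bolt. φR_n = 0.75 × (2×211.68 + 4×241.92) = 1043.3 kN.
Tension rupture (net): A_n = (165 − 2×24)×14 = 1638 mm² (U = 1.0, A_e = A_n). φR_n = 0.75 × 450 × 1638 = 552.8 kN.
Governing: min(663.0, 1043.3, 552.8) = 552.8 kN → net-section rupture.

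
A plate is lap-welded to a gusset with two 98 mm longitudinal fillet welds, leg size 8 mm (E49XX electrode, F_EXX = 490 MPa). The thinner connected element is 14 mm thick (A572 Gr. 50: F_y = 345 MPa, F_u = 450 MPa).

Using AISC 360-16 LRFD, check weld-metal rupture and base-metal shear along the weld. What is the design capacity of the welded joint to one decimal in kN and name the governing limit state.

Weld metal: throat = 0.707×8 = 5.656 mm, L = 2×98 = 196 mm. φR_n = 0.75 × 0.6 × 490 × 5.656 × 196 = 244.4 kN.
Base metal shear (14 mm plate): yield φR_n = 1.0×0.6×345×14×196 = 568.0 kN; rupture φR_n = 0.75×0.6×450×14×196 = 555.7 kN; take 555.7 kN (rupture).
Governing: min(244.4, 555.7) = 244.4 kN → weld metal.

244.4 kN (weld metal governs)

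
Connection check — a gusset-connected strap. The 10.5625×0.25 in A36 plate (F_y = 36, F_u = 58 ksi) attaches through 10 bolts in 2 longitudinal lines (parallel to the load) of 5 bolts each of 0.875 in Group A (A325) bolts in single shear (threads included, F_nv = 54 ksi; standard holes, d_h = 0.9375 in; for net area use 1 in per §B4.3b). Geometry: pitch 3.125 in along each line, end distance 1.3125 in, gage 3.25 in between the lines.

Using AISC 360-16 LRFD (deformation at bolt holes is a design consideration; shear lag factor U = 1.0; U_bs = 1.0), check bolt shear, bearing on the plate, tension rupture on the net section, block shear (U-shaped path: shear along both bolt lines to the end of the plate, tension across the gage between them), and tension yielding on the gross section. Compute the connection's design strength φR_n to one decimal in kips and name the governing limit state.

85.6 kips (gross-section yield governs)

Bolt shear: A_b = π(0.875)²/4 = 0.60132 in². φR_n = 0.75 × 54 × 0.60132 × 10 × 1 = 243.5 kips.
Bearing (0.25 in plate, F_u = 58 ksi): end bolts L_c = 1.3125 − 0.9375/2 = 0.84375, R_n = min(1.2×0.84375×0.25×58, 2.4×0.875×0.25×58) = 14.681 kips/bolt; interior L_c = 3.125 − 0.9375 = 2.1875, R_n = 30.45 kips/bolt. φR_n = 0.75 × (2×14.681 + 8×30.45) = 204.7 kips.
Tension rupture (net): A_n = (10.5625 − 2×1)×0.25 = 2.1406 in² (U = 1.0, A_e = A_n). φR_n = 0.75 × 58 × 2.1406 = 93.1 kips.
Block shear: shear path 2×[1.3125+4×3.125] = 2×13.8125 in, A_gv = 6.9063, A_nv = 2×(13.8125 − 4.5×1)×0.25 = 4.6563 in²; tension across gage: (3.25 − 1×1)×0.25 = 0.5625 in². R_n = min(0.6×58×4.6563, 0.6×36×6.9063) + 1.0×58×0.5625 = min(162.04, 149.18) + 32.625 = 181.81 kips. φR_n = 0.75 × 181.81 = 136.4 kips.
Tension yield (gross): A_g = 10.5625×0.25 = 2.6406 in². φR_n = 0.90 × 36 × 2.6406 = 85.6 kips.
Governing: min(243.5, 204.7, 93.1, 136.4, 85.6) = 85.6 kips → gross-section yield.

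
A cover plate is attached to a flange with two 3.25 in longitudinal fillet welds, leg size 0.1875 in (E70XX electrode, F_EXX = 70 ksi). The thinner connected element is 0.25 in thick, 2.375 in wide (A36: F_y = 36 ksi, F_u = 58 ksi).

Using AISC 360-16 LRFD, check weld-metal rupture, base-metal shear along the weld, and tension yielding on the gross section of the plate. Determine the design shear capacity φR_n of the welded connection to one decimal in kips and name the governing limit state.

Weld metal: throat = 0.707×0.1875 = 0.13256 in, L = 2×3.25 = 6.5 in. φR_n = 0.75 × 0.6 × 70 × 0.13256 × 6.5 = 27.1 kips.
Base metal shear (0.25 in plate): yield φR_n = 1.0×0.6×36×0.25×6.5 = 35.1 kips; rupture φR_n = 0.75×0.6×58×0.25×6.5 = 42.4 kips; take 35.1 kips (yield).
Tension yield (gross): A_g = 2.375×0.25 = 0.59375 in². φR_n = 0.90 × 36 × 0.59375 = 19.2 kips.
Governing: min(27.1, 35.1, 19.2) = 19.2 kips → gross-section yield.

19.2 kips (gross-section yield governs)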